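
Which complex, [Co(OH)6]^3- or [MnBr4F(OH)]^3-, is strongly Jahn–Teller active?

[MnBr4F(OH)]^3-

[Co(OH)6]^3-: Summing ligand charges against the −3 overall charge gives an oxidation state of +3 for cobalt. Cobalt is a group-9 element; Co(III) is therefore d⁶. Co(III) has an exceptionally large octahedral splitting and is low-spin with essentially every ligand except fluoride. The d⁶ configuration leaves the e_g set evenly filled (or empty) — no strong Jahn–Teller driving force.
[MnBr4F(OH)]^3-: Each bromide is −1; each fluoride is −1; each hydroxide is −1; balancing the −3 overall charge requires Mn(III). Manganese is a group-7 element; Mn(III) is therefore d⁴. Bromide, fluoride, and hydroxide are weak-field ligands for a first-row metal, so the complex is high-spin. The t₂g³e_g¹ (high-spin) configuration has an unevenly filled e_g set; the Jahn–Teller theorem predicts a tetragonal distortion (typically axial elongation) to lift the degeneracy.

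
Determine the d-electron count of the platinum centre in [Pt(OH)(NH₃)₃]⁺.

Each hydroxide is −1; ammonia is neutral; balancing the +1 overall charge requires Pt(II).
Group 10 minus oxidation state 2 gives a d⁸ configuration.

d8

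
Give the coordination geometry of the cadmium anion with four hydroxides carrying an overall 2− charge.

Each hydroxide is −1; balancing the −2 overall charge requires Cd(II).
Group 12 minus oxidation state 2 gives a d¹⁰ configuration.
With 4 monodentate ligands the coordination number is 4.
A d¹⁰ ion has no crystal-field stabilisation preference between square planar and tetrahedral, so four ligands adopt the sterically favoured tetrahedral geometry.

tetrahedral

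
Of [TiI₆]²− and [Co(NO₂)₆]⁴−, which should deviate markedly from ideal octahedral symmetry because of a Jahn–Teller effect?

[Co(NO₂)₆]⁴−

[TiI₆]²−: Ligand charges: each iodide is −1. With an overall charge of −2 the titanium centre must be in the +4 oxidation state. Titanium is a group-4 element; Ti(IV) is therefore d⁰. The d⁰ configuration leaves the e_g set evenly filled (or empty) — no strong Jahn–Teller driving force.
[Co(NO₂)₆]⁴−: Each nitro (N-bound nitrite) is −1; balancing the −4 overall charge requires Co(II). Co sits in group 9, so the d-electron count is 9 − 2 = 7. Nitro (N-bound nitrite) is a strong-field ligand (high in the spectrochemical series) for a first-row metal, so the complex is low-spin. The t₂g⁶e_g¹ (low-spin) configuration has an unevenly filled e_g set; the Jahn–Teller theorem predicts a tetragonal distortion (typically axial elongation) to lift the degeneracy.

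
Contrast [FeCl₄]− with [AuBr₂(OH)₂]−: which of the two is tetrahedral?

[FeCl₄]−

For [FeCl₄]−: Each chloride is −1; balancing the −1 overall charge requires Fe(III). Iron is a group-8 element; Fe(III) is therefore d⁵. A high-spin d⁵ ion has zero CFSE in either geometry, so four ligands adopt the sterically favoured tetrahedral geometry. → tetrahedral.
For [AuBr₂(OH)₂]−: Summing ligand charges against the −1 overall charge gives an oxidation state of +3 for gold. Au sits in group 11, so the d-electron count is 11 − 3 = 8. A 5d d⁸ ion has a large crystal-field splitting; square planar leaves the high-energy d_{x²−y²} orbital empty and maximises CFSE. → square planar.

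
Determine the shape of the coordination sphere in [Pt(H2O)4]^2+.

square planar

Water is neutral; balancing the +2 overall charge requires Pt(II).
Pt sits in group 10, so the d-electron count is 10 − 2 = 8.
Coordination number: 4.
A 5d d⁸ ion has a large crystal-field splitting; square planar leaves the high-energy d_{x²−y²} orbital empty and maximises CFSE.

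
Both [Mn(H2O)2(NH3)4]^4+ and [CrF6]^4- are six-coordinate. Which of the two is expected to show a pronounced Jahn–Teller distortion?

[CrF6]^4-

[Mn(H2O)2(NH3)4]^4+: Ligand charges: water is neutral; ammonia is neutral. With an overall charge of +4 the manganese centre must be in the +4 oxidation state. Group 7 minus oxidation state 4 gives a d³ configuration. The d³ configuration leaves the e_g set evenly filled (or empty) — no strong Jahn–Teller driving force.
[CrF6]^4-: Each fluoride is −1; balancing the −4 overall charge requires Cr(II). Chromium is a group-6 element; Cr(II) is therefore d⁴. Fluoride is a weak-field ligand for a first-row metal, so the complex is high-spin. The t₂g³e_g¹ (high-spin) configuration has an unevenly filled e_g set; the Jahn–Teller theorem predicts a tetragonal distortion (typically axial elongation) to lift the degeneracy.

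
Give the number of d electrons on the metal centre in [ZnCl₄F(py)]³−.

Each chloride is −1; each fluoride is −1; pyridine is neutral; balancing the −3 overall charge requires Zn(II).
Zn sits in group 12, so the d-electron count is 12 − 2 = 10.

d10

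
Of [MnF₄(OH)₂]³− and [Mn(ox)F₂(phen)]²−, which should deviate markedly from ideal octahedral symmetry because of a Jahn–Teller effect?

[MnF₄(OH)₂]³−

[MnF₄(OH)₂]³−: Each fluoride is −1; each hydroxide is −1; balancing the −3 overall charge requires Mn(III). Manganese is a group-7 element; Mn(III) is therefore d⁴. Fluoride and hydroxide are weak-field ligands for a first-row metal, so the complex is high-spin. The t₂g³e_g¹ (high-spin) configuration has an unevenly filled e_g set; the Jahn–Teller theorem predicts a tetragonal distortion (typically axial elongation) to lift the degeneracy.
[Mn(ox)F₂(phen)]²−: Ligand charges: each oxalate is −2; each fluoride is −1; 1,10-phenanthroline is neutral. With an overall charge of −2 the manganese centre must be in the +2 oxidation state. Mn sits in group 7, so the d-electron count is 7 − 2 = 5. Fluoride and oxalate are weak-field ligands for a first-row metal, so the complex is high-spin. The d⁵ configuration leaves the e_g set evenly filled (or empty) — no strong Jahn–Teller driving force.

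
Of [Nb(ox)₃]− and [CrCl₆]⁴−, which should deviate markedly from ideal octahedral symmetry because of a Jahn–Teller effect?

[Nb(ox)₃]−: Ligand charges: each oxalate is −2. With an overall charge of −1 the niobium centre must be in the +5 oxidation state. Nb sits in group 5, so the d-electron count is 5 − 5 = 0. The d⁰ configuration leaves the e_g set evenly filled (or empty) — no strong Jahn–Teller driving force.
[CrCl₆]⁴−: Ligand charges: each chloride is −1. With an overall charge of −4 the chromium centre must be in the +2 oxidation state. Chromium is a group-6 element; Cr(II) is therefore d⁴. Chloride is a weak-field ligand for a first-row metal, so the complex is high-spin. The t₂g³e_g¹ (high-spin) configuration has an unevenly filled e_g set; the Jahn–Teller theorem predicts a tetragonal distortion (typically axial elongation) to lift the degeneracy.

[CrCl₆]⁴−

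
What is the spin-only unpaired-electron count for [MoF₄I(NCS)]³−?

3

Summing ligand charges against the −3 overall charge gives an oxidation state of +3 for molybdenum.
Mo sits in group 6, so the d-electron count is 6 − 3 = 3.
In an octahedral field the d³ configuration is t₂g³e_g⁰ (only one arrangement possible), giving 3 unpaired electrons.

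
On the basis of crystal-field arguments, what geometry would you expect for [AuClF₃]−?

square planar

Ligand charges: each chloride is −1; each fluoride is −1. With an overall charge of −1 the gold centre must be in the +3 oxidation state.
Group 11 minus oxidation state 3 gives a d⁸ configuration.
Coordination number: 4.
A 5d d⁸ ion has a large crystal-field splitting; square planar leaves the high-energy d_{x²−y²} orbital empty and maximises CFSE.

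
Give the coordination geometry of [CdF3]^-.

trigonal planar

Ligand charges: each fluoride is −1. With an overall charge of −1 the cadmium centre must be in the +2 oxidation state.
Cadmium is a group-12 element; Cd(II) is therefore d¹⁰.
Coordination number: 3.
Three ligands around a d¹⁰ centre minimise repulsion in a trigonal-planar arrangement.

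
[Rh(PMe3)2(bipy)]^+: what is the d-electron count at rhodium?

d⁸

Ligand charges: trimethylphosphine is neutral; 2,2′-bipyridine is neutral. With an overall charge of +1 the rhodium centre must be in the +1 oxidation state.
Rh sits in group 9, so the d-electron count is 9 − 1 = 8.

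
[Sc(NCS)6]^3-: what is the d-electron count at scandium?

Summing ligand charges against the −3 overall charge gives an oxidation state of +3 for scandium.
Group 3 minus oxidation state 3 gives a d⁰ configuration.

d⁰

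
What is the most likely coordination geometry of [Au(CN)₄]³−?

tetrahedral

Each cyanide is −1; balancing the −3 overall charge requires Au(I).
Gold is a group-11 element; Au(I) is therefore d¹⁰.
Coordination number: 4.
A d¹⁰ ion has no crystal-field stabilisation preference between square planar and tetrahedral, so four ligands adopt the sterically favoured tetrahedral geometry.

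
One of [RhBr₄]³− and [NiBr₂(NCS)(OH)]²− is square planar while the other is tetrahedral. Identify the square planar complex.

For [RhBr₄]³−: Each bromide is −1; balancing the −3 overall charge requires Rh(I). Rh sits in group 9, so the d-electron count is 9 − 1 = 8. A 4d d⁸ ion has a large crystal-field splitting; square planar leaves the high-energy d_{x²−y²} orbital empty and maximises CFSE. → square planar.
For [NiBr₂(NCS)(OH)]²−: Summing ligand charges against the −2 overall charge gives an oxidation state of +2 for nickel. Ni sits in group 10, so the d-electron count is 10 − 2 = 8. Bromide, hydroxide, and isothiocyanate are weak-field ligands. With weak-field ligands the CFSE gain from square planar is small, so a 3d d⁸ ion takes the sterically preferred tetrahedral geometry. → tetrahedral.

[RhBr₄]³−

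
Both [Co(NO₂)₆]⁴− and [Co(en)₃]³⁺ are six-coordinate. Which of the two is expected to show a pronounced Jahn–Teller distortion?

[Co(NO₂)₆]⁴−: Ligand charges: each nitro (N-bound nitrite) is −1. With an overall charge of −4 the cobalt centre must be in the +2 oxidation state. Co sits in group 9, so the d-electron count is 9 − 2 = 7. Nitro (N-bound nitrite) is a strong-field ligand (high in the spectrochemical series) for a first-row metal, so the complex is low-spin. The t₂g⁶e_g¹ (low-spin) configuration has an unevenly filled e_g set; the Jahn–Teller theorem predicts a tetragonal distortion (typically axial elongation) to lift the degeneracy.
[Co(en)₃]³⁺: Ligand charges: ethylenediamine is neutral. With an overall charge of +3 the cobalt centre must be in the +3 oxidation state. Cobalt is a group-9 element; Co(III) is therefore d⁶. Co(III) has an exceptionally large octahedral splitting and is low-spin with essentially every ligand except fluoride. The d⁶ configuration leaves the e_g set evenly filled (or empty) — no strong Jahn–Teller driving force.

[Co(NO₂)₆]⁴−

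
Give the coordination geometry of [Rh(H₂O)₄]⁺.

square planar

Summing ligand charges against the +1 overall charge gives an oxidation state of +1 for rhodium.
Rh sits in group 9, so the d-electron count is 9 − 1 = 8.
Coordination number: 4.
A 4d d⁸ ion has a large crystal-field splitting; square planar leaves the high-energy d_{x²−y²} orbital empty and maximises CFSE.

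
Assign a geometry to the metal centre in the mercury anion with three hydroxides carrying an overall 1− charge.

Each hydroxide is −1; balancing the −1 overall charge requires Hg(II).
Hg sits in group 12, so the d-electron count is 12 − 2 = 10.
Coordination number: 3.
Three ligands around a d¹⁰ centre minimise repulsion in a trigonal-planar arrangement.

trigonal planar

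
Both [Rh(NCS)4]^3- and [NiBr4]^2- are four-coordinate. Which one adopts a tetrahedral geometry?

[NiBr4]^2-

For [Rh(NCS)4]^3-: Ligand charges: each isothiocyanate is −1. With an overall charge of −3 the rhodium centre must be in the +1 oxidation state. Rhodium is a group-9 element; Rh(I) is therefore d⁸. A 4d d⁸ ion has a large crystal-field splitting; square planar leaves the high-energy d_{x²−y²} orbital empty and maximises CFSE. → square planar.
For [NiBr4]^2-: Ligand charges: each bromide is −1. With an overall charge of −2 the nickel centre must be in the +2 oxidation state. Ni sits in group 10, so the d-electron count is 10 − 2 = 8. Bromide is a weak-field ligand. With weak-field ligands the CFSE gain from square planar is small, so a 3d d⁸ ion takes the sterically preferred tetrahedral geometry. → tetrahedral.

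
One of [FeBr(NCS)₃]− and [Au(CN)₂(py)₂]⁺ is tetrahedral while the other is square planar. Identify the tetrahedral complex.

For [FeBr(NCS)₃]−: Summing ligand charges against the −1 overall charge gives an oxidation state of +3 for iron. Iron is a group-8 element; Fe(III) is therefore d⁵. A high-spin d⁵ ion has zero CFSE in either geometry, so four ligands adopt the sterically favoured tetrahedral geometry. → tetrahedral.
For [Au(CN)₂(py)₂]⁺: Summing ligand charges against the +1 overall charge gives an oxidation state of +3 for gold. Group 11 minus oxidation state 3 gives a d⁸ configuration. A 5d d⁸ ion has a large crystal-field splitting; square planar leaves the high-energy d_{x²−y²} orbital empty and maximises CFSE. → square planar.

[FeBr(NCS)₃]−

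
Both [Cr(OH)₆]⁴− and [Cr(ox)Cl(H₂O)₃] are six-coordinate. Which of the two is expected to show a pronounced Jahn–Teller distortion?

[Cr(OH)₆]⁴−: Summing ligand charges against the −4 overall charge gives an oxidation state of +2 for chromium. Chromium is a group-6 element; Cr(II) is therefore d⁴. Hydroxide is a weak-field ligand for a first-row metal, so the complex is high-spin. The t₂g³e_g¹ (high-spin) configuration has an unevenly filled e_g set; the Jahn–Teller theorem predicts a tetragonal distortion (typically axial elongation) to lift the degeneracy.
[Cr(ox)Cl(H₂O)₃]: Summing ligand charges against the 0 overall charge gives an oxidation state of +3 for chromium. Cr sits in group 6, so the d-electron count is 6 − 3 = 3. The d³ configuration leaves the e_g set evenly filled (or empty) — no strong Jahn–Teller driving force.

[Cr(OH)₆]⁴−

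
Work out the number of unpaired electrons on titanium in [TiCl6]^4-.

2

Each chloride is −1; balancing the −4 overall charge requires Ti(II).
Group 4 minus oxidation state 2 gives a d² configuration.
In an octahedral field the d² configuration is t₂g²e_g⁰ (only one arrangement possible), giving 2 unpaired electrons.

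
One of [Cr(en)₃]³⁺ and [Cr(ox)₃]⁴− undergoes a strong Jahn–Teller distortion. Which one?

[Cr(ox)₃]⁴−

[Cr(en)₃]³⁺: Summing ligand charges against the +3 overall charge gives an oxidation state of +3 for chromium. Chromium is a group-6 element; Cr(III) is therefore d³. The d³ configuration leaves the e_g set evenly filled (or empty) — no strong Jahn–Teller driving force.
[Cr(ox)₃]⁴−: Each oxalate is −2; balancing the −4 overall charge requires Cr(II). Chromium is a group-6 element; Cr(II) is therefore d⁴. Oxalate is a weak-field ligand for a first-row metal, so the complex is high-spin. The t₂g³e_g¹ (high-spin) configuration has an unevenly filled e_g set; the Jahn–Teller theorem predicts a tetragonal distortion (typically axial elongation) to lift the degeneracy.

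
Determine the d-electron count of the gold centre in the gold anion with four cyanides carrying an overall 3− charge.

d10

Each cyanide is −1; balancing the −3 overall charge requires Au(I).
Gold is a group-11 element; Au(I) is therefore d¹⁰.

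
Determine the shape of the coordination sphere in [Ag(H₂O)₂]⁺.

linear

Ligand charges: water is neutral. With an overall charge of +1 the silver centre must be in the +1 oxidation state.
Ag sits in group 11, so the d-electron count is 11 − 1 = 10.
Coordination number: 2.
A d¹⁰ ion with only two ligands adopts a linear arrangement (sp hybridisation; no CFSE preference).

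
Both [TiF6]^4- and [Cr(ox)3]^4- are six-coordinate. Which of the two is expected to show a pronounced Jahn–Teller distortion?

[Cr(ox)3]^4-

[TiF6]^4-: Summing ligand charges against the −4 overall charge gives an oxidation state of +2 for titanium. Group 4 minus oxidation state 2 gives a d² configuration. The d² configuration leaves the e_g set evenly filled (or empty) — no strong Jahn–Teller driving force.
[Cr(ox)3]^4-: Ligand charges: each oxalate is −2. With an overall charge of −4 the chromium centre must be in the +2 oxidation state. Group 6 minus oxidation state 2 gives a d⁴ configuration. Oxalate is a weak-field ligand for a first-row metal, so the complex is high-spin. The t₂g³e_g¹ (high-spin) configuration has an unevenly filled e_g set; the Jahn–Teller theorem predicts a tetragonal distortion (typically axial elongation) to lift the degeneracy.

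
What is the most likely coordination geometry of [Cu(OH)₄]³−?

Summing ligand charges against the −3 overall charge gives an oxidation state of +1 for copper.
Group 11 minus oxidation state 1 gives a d¹⁰ configuration.
With 4 monodentate ligands the coordination number is 4.
A d¹⁰ ion has no crystal-field stabilisation preference between square planar and tetrahedral, so four ligands adopt the sterically favoured tetrahedral geometry.

tetrahedral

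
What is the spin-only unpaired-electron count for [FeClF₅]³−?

Each chloride is −1; each fluoride is −1; balancing the −3 overall charge requires Fe(III).
Group 8 minus oxidation state 3 gives a d⁵ configuration.
The spin state decides the count: Chloride and fluoride are weak-field ligands for a first-row metal, so the complex is high-spin.
An octahedral high-spin d⁵ ion is t₂g³e_g², giving 5 unpaired electrons.

5 unpaired electrons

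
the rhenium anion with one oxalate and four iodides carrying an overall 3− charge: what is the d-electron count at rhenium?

Ligand charges: each oxalate is −2; each iodide is −1. With an overall charge of −3 the rhenium centre must be in the +3 oxidation state.
Re sits in group 7, so the d-electron count is 7 − 3 = 4.

d⁴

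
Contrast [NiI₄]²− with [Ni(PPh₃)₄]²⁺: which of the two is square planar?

For [NiI₄]²−: Ligand charges: each iodide is −1. With an overall charge of −2 the nickel centre must be in the +2 oxidation state. Nickel is a group-10 element; Ni(II) is therefore d⁸. Iodide is a weak-field ligand. With weak-field ligands the CFSE gain from square planar is small, so a 3d d⁸ ion takes the sterically preferred tetrahedral geometry. → tetrahedral.
For [Ni(PPh₃)₄]²⁺: Summing ligand charges against the +2 overall charge gives an oxidation state of +2 for nickel. Nickel is a group-10 element; Ni(II) is therefore d⁸. Triphenylphosphine is a strong-field ligand (high in the spectrochemical series). A 3d d⁸ ion with strong-field ligands gains enough CFSE to favour square planar over tetrahedral. → square planar.

[Ni(PPh₃)₄]²⁺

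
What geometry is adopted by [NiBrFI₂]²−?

Each bromide is −1; each fluoride is −1; each iodide is −1; balancing the −2 overall charge requires Ni(II).
Group 10 minus oxidation state 2 gives a d⁸ configuration.
With 4 monodentate ligands the coordination number is 4.
Bromide, fluoride, and iodide are weak-field ligands.
With weak-field ligands the CFSE gain from square planar is small, so a 3d d⁸ ion takes the sterically preferred tetrahedral geometry.

tetrahedral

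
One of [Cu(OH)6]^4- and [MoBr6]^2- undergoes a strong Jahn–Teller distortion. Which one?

[Cu(OH)6]^4-: Each hydroxide is −1; balancing the −4 overall charge requires Cu(II). Copper is a group-11 element; Cu(II) is therefore d⁹. The t₂g⁶e_g³ configuration has an unevenly filled e_g set; the Jahn–Teller theorem predicts a tetragonal distortion (typically axial elongation) to lift the degeneracy.
[MoBr6]^2-: Each bromide is −1; balancing the −2 overall charge requires Mo(IV). Group 6 minus oxidation state 4 gives a d² configuration. The d² configuration leaves the e_g set evenly filled (or empty) — no strong Jahn–Teller driving force.

[Cu(OH)6]^4-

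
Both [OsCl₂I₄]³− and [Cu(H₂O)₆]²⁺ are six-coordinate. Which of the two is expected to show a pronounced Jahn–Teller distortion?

[Cu(H₂O)₆]²⁺

[OsCl₂I₄]³−: Ligand charges: each chloride is −1; each iodide is −1. With an overall charge of −3 the osmium centre must be in the +3 oxidation state. Group 8 minus oxidation state 3 gives a d⁵ configuration. A 5d ion has a large Δₒ and is invariably low-spin. The d⁵ configuration leaves the e_g set evenly filled (or empty) — no strong Jahn–Teller driving force.
[Cu(H₂O)₆]²⁺: Water is neutral; balancing the +2 overall charge requires Cu(II). Copper is a group-11 element; Cu(II) is therefore d⁹. The t₂g⁶e_g³ configuration has an unevenly filled e_g set; the Jahn–Teller theorem predicts a tetragonal distortion (typically axial elongation) to lift the degeneracy.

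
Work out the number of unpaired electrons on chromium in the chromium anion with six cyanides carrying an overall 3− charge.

3 unpaired electrons

Ligand charges: each cyanide is −1. With an overall charge of −3 the chromium centre must be in the +3 oxidation state.
Cr sits in group 6, so the d-electron count is 6 − 3 = 3.
In an octahedral field the d³ configuration is t₂g³e_g⁰ (only one arrangement possible), giving 3 unpaired electrons.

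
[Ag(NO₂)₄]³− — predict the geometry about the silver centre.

tetrahedral

Summing ligand charges against the −3 overall charge gives an oxidation state of +1 for silver.
Silver is a group-11 element; Ag(I) is therefore d¹⁰.
Coordination number: 4.
A d¹⁰ ion has no crystal-field stabilisation preference between square planar and tetrahedral, so four ligands adopt the sterically favoured tetrahedral geometry.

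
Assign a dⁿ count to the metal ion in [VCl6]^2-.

d1

Summing ligand charges against the −2 overall charge gives an oxidation state of +4 for vanadium.
Group 5 minus oxidation state 4 gives a d¹ configuration.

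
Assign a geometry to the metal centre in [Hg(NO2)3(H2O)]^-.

tetrahedral

Ligand charges: each nitro (N-bound nitrite) is −1; water is neutral. With an overall charge of −1 the mercury centre must be in the +2 oxidation state.
Group 12 minus oxidation state 2 gives a d¹⁰ configuration.
Coordination number: 4.
A d¹⁰ ion has no crystal-field stabilisation preference between square planar and tetrahedral, so four ligands adopt the sterically favoured tetrahedral geometry.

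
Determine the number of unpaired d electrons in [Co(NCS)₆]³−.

0 unpaired electrons

Ligand charges: each isothiocyanate is −1. With an overall charge of −3 the cobalt centre must be in the +3 oxidation state.
Co sits in group 9, so the d-electron count is 9 − 3 = 6.
The spin state decides the count: Co(III) has an exceptionally large octahedral splitting and is low-spin with essentially every ligand except fluoride.
An octahedral low-spin d⁶ ion is t₂g⁶e_g⁰, giving 0 unpaired electrons.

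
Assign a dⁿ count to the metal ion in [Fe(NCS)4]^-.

Each isothiocyanate is −1; balancing the −1 overall charge requires Fe(III).
Group 8 minus oxidation state 3 gives a d⁵ configuration.

d⁵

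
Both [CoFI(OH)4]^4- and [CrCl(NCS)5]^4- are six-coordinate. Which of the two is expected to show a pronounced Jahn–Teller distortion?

[CoFI(OH)4]^4-: Summing ligand charges against the −4 overall charge gives an oxidation state of +2 for cobalt. Group 9 minus oxidation state 2 gives a d⁷ configuration. Fluoride, hydroxide, and iodide are weak-field ligands for a first-row metal, so the complex is high-spin. The d⁷ configuration leaves the e_g set evenly filled (or empty) — no strong Jahn–Teller driving force.
[CrCl(NCS)5]^4-: Each chloride is −1; each isothiocyanate is −1; balancing the −4 overall charge requires Cr(II). Chromium is a group-6 element; Cr(II) is therefore d⁴. Chloride and isothiocyanate are weak-field ligands for a first-row metal, so the complex is high-spin. The t₂g³e_g¹ (high-spin) configuration has an unevenly filled e_g set; the Jahn–Teller theorem predicts a tetragonal distortion (typically axial elongation) to lift the degeneracy.

[CrCl(NCS)5]^4-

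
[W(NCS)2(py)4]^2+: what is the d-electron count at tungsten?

Ligand charges: each isothiocyanate is −1; pyridine is neutral. With an overall charge of +2 the tungsten centre must be in the +4 oxidation state.
Tungsten is a group-6 element; W(IV) is therefore d².

d²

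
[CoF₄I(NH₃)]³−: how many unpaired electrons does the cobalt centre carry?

3

Summing ligand charges against the −3 overall charge gives an oxidation state of +2 for cobalt.
Cobalt is a group-9 element; Co(II) is therefore d⁷.
The spin state decides the count: Fluoride and iodide are weak-field ligands for a first-row metal, so the complex is high-spin.
An octahedral high-spin d⁷ ion is t₂g⁵e_g², giving 3 unpaired electrons.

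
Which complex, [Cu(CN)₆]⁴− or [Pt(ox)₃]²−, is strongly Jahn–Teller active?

[Cu(CN)₆]⁴−

[Cu(CN)₆]⁴−: Summing ligand charges against the −4 overall charge gives an oxidation state of +2 for copper. Copper is a group-11 element; Cu(II) is therefore d⁹. The t₂g⁶e_g³ configuration has an unevenly filled e_g set; the Jahn–Teller theorem predicts a tetragonal distortion (typically axial elongation) to lift the degeneracy.
[Pt(ox)₃]²−: Summing ligand charges against the −2 overall charge gives an oxidation state of +4 for platinum. Group 10 minus oxidation state 4 gives a d⁶ configuration. A 5d ion has a large Δₒ and is invariably low-spin. The d⁶ configuration leaves the e_g set evenly filled (or empty) — no strong Jahn–Teller driving force.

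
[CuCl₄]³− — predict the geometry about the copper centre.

tetrahedral

Ligand charges: each chloride is −1. With an overall charge of −3 the copper centre must be in the +1 oxidation state.
Group 11 minus oxidation state 1 gives a d¹⁰ configuration.
With 4 monodentate ligands the coordination number is 4.
A d¹⁰ ion has no crystal-field stabilisation preference between square planar and tetrahedral, so four ligands adopt the sterically favoured tetrahedral geometry.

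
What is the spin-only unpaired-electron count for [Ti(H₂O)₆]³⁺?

Summing ligand charges against the +3 overall charge gives an oxidation state of +3 for titanium.
Group 4 minus oxidation state 3 gives a d¹ configuration.
In an octahedral field the d¹ configuration is t₂g¹e_g⁰ (only one arrangement possible), giving 1 unpaired electron.

1 unpaired electron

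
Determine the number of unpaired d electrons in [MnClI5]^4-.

5 unpaired electrons

Ligand charges: each chloride is −1; each iodide is −1. With an overall charge of −4 the manganese centre must be in the +2 oxidation state.
Manganese is a group-7 element; Mn(II) is therefore d⁵.
The spin state decides the count: Chloride and iodide are weak-field ligands for a first-row metal, so the complex is high-spin.
An octahedral high-spin d⁵ ion is t₂g³e_g², giving 5 unpaired electrons.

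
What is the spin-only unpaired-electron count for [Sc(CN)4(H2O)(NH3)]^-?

Ligand charges: each cyanide is −1; water is neutral; ammonia is neutral. With an overall charge of −1 the scandium centre must be in the +3 oxidation state.
Scandium is a group-3 element; Sc(III) is therefore d⁰.
In an octahedral field the d⁰ configuration is t₂g⁰e_g⁰, giving 0 unpaired electrons.

0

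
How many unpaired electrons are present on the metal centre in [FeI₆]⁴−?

Ligand charges: each iodide is −1. With an overall charge of −4 the iron centre must be in the +2 oxidation state.
Group 8 minus oxidation state 2 gives a d⁶ configuration.
The spin state decides the count: Iodide is a weak-field ligand for a first-row metal, so the complex is high-spin.
An octahedral high-spin d⁶ ion is t₂g⁴e_g², giving 4 unpaired electrons.

4 unpaired electrons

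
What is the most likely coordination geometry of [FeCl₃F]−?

tetrahedral

Each chloride is −1; each fluoride is −1; balancing the −1 overall charge requires Fe(III).
Group 8 minus oxidation state 3 gives a d⁵ configuration.
With 4 monodentate ligands the coordination number is 4.
Chloride and fluoride are weak-field ligands.
A high-spin d⁵ ion has zero CFSE in either geometry, so four ligands adopt the sterically favoured tetrahedral geometry.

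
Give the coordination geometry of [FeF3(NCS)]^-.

tetrahedral

Each fluoride is −1; each isothiocyanate is −1; balancing the −1 overall charge requires Fe(III).
Group 8 minus oxidation state 3 gives a d⁵ configuration.
With 4 monodentate ligands the coordination number is 4.
Fluoride and isothiocyanate are weak-field ligands.
A high-spin d⁵ ion has zero CFSE in either geometry, so four ligands adopt the sterically favoured tetrahedral geometry.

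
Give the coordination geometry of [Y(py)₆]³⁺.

Pyridine is neutral; balancing the +3 overall charge requires Y(III).
Y sits in group 3, so the d-electron count is 3 − 3 = 0.
With 6 monodentate ligands the coordination number is 6.
Six donors around a single metal centre give an octahedral coordination sphere.

octahedral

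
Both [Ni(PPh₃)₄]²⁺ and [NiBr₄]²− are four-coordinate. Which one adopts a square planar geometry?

For [Ni(PPh₃)₄]²⁺: Ligand charges: triphenylphosphine is neutral. With an overall charge of +2 the nickel centre must be in the +2 oxidation state. Ni sits in group 10, so the d-electron count is 10 − 2 = 8. Triphenylphosphine is a strong-field ligand (high in the spectrochemical series). A 3d d⁸ ion with strong-field ligands gains enough CFSE to favour square planar over tetrahedral. → square planar.
For [NiBr₄]²−: Each bromide is −1; balancing the −2 overall charge requires Ni(II). Group 10 minus oxidation state 2 gives a d⁸ configuration. Bromide is a weak-field ligand. With weak-field ligands the CFSE gain from square planar is small, so a 3d d⁸ ion takes the sterically preferred tetrahedral geometry. → tetrahedral.

[Ni(PPh₃)₄]²⁺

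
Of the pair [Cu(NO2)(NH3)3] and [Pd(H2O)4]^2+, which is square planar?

[Pd(H2O)4]^2+

For [Cu(NO2)(NH3)3]: Ligand charges: each nitro (N-bound nitrite) is −1; ammonia is neutral. With an overall charge of 0 the copper centre must be in the +1 oxidation state. Copper is a group-11 element; Cu(I) is therefore d¹⁰. A d¹⁰ ion has no crystal-field stabilisation preference between square planar and tetrahedral, so four ligands adopt the sterically favoured tetrahedral geometry. → tetrahedral.
For [Pd(H2O)4]^2+: Ligand charges: water is neutral. With an overall charge of +2 the palladium centre must be in the +2 oxidation state. Palladium is a group-10 element; Pd(II) is therefore d⁸. A 4d d⁸ ion has a large crystal-field splitting; square planar leaves the high-energy d_{x²−y²} orbital empty and maximises CFSE. → square planar.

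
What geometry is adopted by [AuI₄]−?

square planar

Ligand charges: each iodide is −1. With an overall charge of −1 the gold centre must be in the +3 oxidation state.
Gold is a group-11 element; Au(III) is therefore d⁸.
Coordination number: 4.
A 5d d⁸ ion has a large crystal-field splitting; square planar leaves the high-energy d_{x²−y²} orbital empty and maximises CFSE.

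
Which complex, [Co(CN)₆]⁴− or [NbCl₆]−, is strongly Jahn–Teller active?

[Co(CN)₆]⁴−: Ligand charges: each cyanide is −1. With an overall charge of −4 the cobalt centre must be in the +2 oxidation state. Cobalt is a group-9 element; Co(II) is therefore d⁷. Cyanide is a strong-field ligand (high in the spectrochemical series) for a first-row metal, so the complex is low-spin. The t₂g⁶e_g¹ (low-spin) configuration has an unevenly filled e_g set; the Jahn–Teller theorem predicts a tetragonal distortion (typically axial elongation) to lift the degeneracy.
[NbCl₆]−: Ligand charges: each chloride is −1. With an overall charge of −1 the niobium centre must be in the +5 oxidation state. Nb sits in group 5, so the d-electron count is 5 − 5 = 0. The d⁰ configuration leaves the e_g set evenly filled (or empty) — no strong Jahn–Teller driving force.

[Co(CN)₆]⁴−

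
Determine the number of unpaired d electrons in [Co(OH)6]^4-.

Ligand charges: each hydroxide is −1. With an overall charge of −4 the cobalt centre must be in the +2 oxidation state.
Group 9 minus oxidation state 2 gives a d⁷ configuration.
The spin state decides the count: Hydroxide is a weak-field ligand for a first-row metal, so the complex is high-spin.
An octahedral high-spin d⁷ ion is t₂g⁵e_g², giving 3 unpaired electrons.

3 unpaired electrons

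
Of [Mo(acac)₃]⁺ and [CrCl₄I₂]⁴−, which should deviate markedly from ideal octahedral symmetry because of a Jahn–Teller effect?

[Mo(acac)₃]⁺: Ligand charges: each acetylacetonate is −1. With an overall charge of +1 the molybdenum centre must be in the +4 oxidation state. Molybdenum is a group-6 element; Mo(IV) is therefore d². The d² configuration leaves the e_g set evenly filled (or empty) — no strong Jahn–Teller driving force.
[CrCl₄I₂]⁴−: Summing ligand charges against the −4 overall charge gives an oxidation state of +2 for chromium. Cr sits in group 6, so the d-electron count is 6 − 2 = 4. Chloride and iodide are weak-field ligands for a first-row metal, so the complex is high-spin. The t₂g³e_g¹ (high-spin) configuration has an unevenly filled e_g set; the Jahn–Teller theorem predicts a tetragonal distortion (typically axial elongation) to lift the degeneracy.

[CrCl₄I₂]⁴−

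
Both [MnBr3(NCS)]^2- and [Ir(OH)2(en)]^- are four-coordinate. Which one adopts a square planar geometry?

For [MnBr3(NCS)]^2-: Summing ligand charges against the −2 overall charge gives an oxidation state of +2 for manganese. Group 7 minus oxidation state 2 gives a d⁵ configuration. A high-spin d⁵ ion has zero CFSE in either geometry, so four ligands adopt the sterically favoured tetrahedral geometry. → tetrahedral.
For [Ir(OH)2(en)]^-: Summing ligand charges against the −1 overall charge gives an oxidation state of +1 for iridium. Ir sits in group 9, so the d-electron count is 9 − 1 = 8. A 5d d⁸ ion has a large crystal-field splitting; square planar leaves the high-energy d_{x²−y²} orbital empty and maximises CFSE. → square planar.

[Ir(OH)2(en)]^-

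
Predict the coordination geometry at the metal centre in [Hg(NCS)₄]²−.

Each isothiocyanate is −1; balancing the −2 overall charge requires Hg(II).
Group 12 minus oxidation state 2 gives a d¹⁰ configuration.
With 4 monodentate ligands the coordination number is 4.
A d¹⁰ ion has no crystal-field stabilisation preference between square planar and tetrahedral, so four ligands adopt the sterically favoured tetrahedral geometry.

tetrahedral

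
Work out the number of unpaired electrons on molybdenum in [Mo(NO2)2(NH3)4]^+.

Summing ligand charges against the +1 overall charge gives an oxidation state of +3 for molybdenum.
Mo sits in group 6, so the d-electron count is 6 − 3 = 3.
In an octahedral field the d³ configuration is t₂g³e_g⁰ (only one arrangement possible), giving 3 unpaired electrons.

3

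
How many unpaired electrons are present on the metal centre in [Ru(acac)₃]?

1

Each acetylacetonate is −1; balancing the 0 overall charge requires Ru(III).
Ru sits in group 8, so the d-electron count is 8 − 3 = 5.
Counting donor atoms: 3×acetylacetonate (bidentate) → 6 donors. Coordination number = 6.
The spin state decides the count: a 4d ion has a large Δₒ and is invariably low-spin.
An octahedral low-spin d⁵ ion is t₂g⁵e_g⁰, giving 1 unpaired electron.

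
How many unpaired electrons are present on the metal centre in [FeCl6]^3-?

Summing ligand charges against the −3 overall charge gives an oxidation state of +3 for iron.
Group 8 minus oxidation state 3 gives a d⁵ configuration.
The spin state decides the count: Chloride is a weak-field ligand for a first-row metal, so the complex is high-spin.
An octahedral high-spin d⁵ ion is t₂g³e_g², giving 5 unpaired electrons.

5 unpaired electrons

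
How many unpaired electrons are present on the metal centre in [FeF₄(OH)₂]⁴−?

Ligand charges: each fluoride is −1; each hydroxide is −1. With an overall charge of −4 the iron centre must be in the +2 oxidation state.
Fe sits in group 8, so the d-electron count is 8 − 2 = 6.
The spin state decides the count: Fluoride and hydroxide are weak-field ligands for a first-row metal, so the complex is high-spin.
An octahedral high-spin d⁶ ion is t₂g⁴e_g², giving 4 unpaired electrons.

4 unpaired electrons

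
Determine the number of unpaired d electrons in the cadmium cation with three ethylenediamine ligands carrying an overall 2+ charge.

0

Summing ligand charges against the +2 overall charge gives an oxidation state of +2 for cadmium.
Group 12 minus oxidation state 2 gives a d¹⁰ configuration.
Counting donor atoms: 3×ethylenediamine (bidentate) → 6 donors. Coordination number = 6.
In an octahedral field the d¹⁰ configuration is t₂g⁶e_g⁴, giving 0 unpaired electrons.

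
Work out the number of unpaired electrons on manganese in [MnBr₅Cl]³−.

Ligand charges: each bromide is −1; each chloride is −1. With an overall charge of −3 the manganese centre must be in the +3 oxidation state.
Group 7 minus oxidation state 3 gives a d⁴ configuration.
The spin state decides the count: Bromide and chloride are weak-field ligands for a first-row metal, so the complex is high-spin.
An octahedral high-spin d⁴ ion is t₂g³e_g¹, giving 4 unpaired electrons.

4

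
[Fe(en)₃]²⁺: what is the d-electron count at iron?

d6

Summing ligand charges against the +2 overall charge gives an oxidation state of +2 for iron.
Iron is a group-8 element; Fe(II) is therefore d⁶.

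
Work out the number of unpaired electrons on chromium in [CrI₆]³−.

3

Summing ligand charges against the −3 overall charge gives an oxidation state of +3 for chromium.
Chromium is a group-6 element; Cr(III) is therefore d³.
In an octahedral field the d³ configuration is t₂g³e_g⁰ (only one arrangement possible), giving 3 unpaired electrons.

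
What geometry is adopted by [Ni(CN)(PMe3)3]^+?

square planar

Ligand charges: each cyanide is −1; trimethylphosphine is neutral. With an overall charge of +1 the nickel centre must be in the +2 oxidation state.
Ni sits in group 10, so the d-electron count is 10 − 2 = 8.
With 4 monodentate ligands the coordination number is 4.
Cyanide and trimethylphosphine are strong-field ligands (high in the spectrochemical series).
A 3d d⁸ ion with strong-field ligands gains enough CFSE to favour square planar over tetrahedral.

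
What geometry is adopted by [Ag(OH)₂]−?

linear

Each hydroxide is −1; balancing the −1 overall charge requires Ag(I).
Silver is a group-11 element; Ag(I) is therefore d¹⁰.
With 2 monodentate ligands the coordination number is 2.
A d¹⁰ ion with only two ligands adopts a linear arrangement (sp hybridisation; no CFSE preference).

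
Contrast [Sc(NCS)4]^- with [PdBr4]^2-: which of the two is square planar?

For [Sc(NCS)4]^-: Summing ligand charges against the −1 overall charge gives an oxidation state of +3 for scandium. Scandium is a group-3 element; Sc(III) is therefore d⁰. A d⁰ ion has no crystal-field stabilisation preference between square planar and tetrahedral, so four ligands adopt the sterically favoured tetrahedral geometry. → tetrahedral.
For [PdBr4]^2-: Each bromide is −1; balancing the −2 overall charge requires Pd(II). Palladium is a group-10 element; Pd(II) is therefore d⁸. A 4d d⁸ ion has a large crystal-field splitting; square planar leaves the high-energy d_{x²−y²} orbital empty and maximises CFSE. → square planar.

[PdBr4]^2-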